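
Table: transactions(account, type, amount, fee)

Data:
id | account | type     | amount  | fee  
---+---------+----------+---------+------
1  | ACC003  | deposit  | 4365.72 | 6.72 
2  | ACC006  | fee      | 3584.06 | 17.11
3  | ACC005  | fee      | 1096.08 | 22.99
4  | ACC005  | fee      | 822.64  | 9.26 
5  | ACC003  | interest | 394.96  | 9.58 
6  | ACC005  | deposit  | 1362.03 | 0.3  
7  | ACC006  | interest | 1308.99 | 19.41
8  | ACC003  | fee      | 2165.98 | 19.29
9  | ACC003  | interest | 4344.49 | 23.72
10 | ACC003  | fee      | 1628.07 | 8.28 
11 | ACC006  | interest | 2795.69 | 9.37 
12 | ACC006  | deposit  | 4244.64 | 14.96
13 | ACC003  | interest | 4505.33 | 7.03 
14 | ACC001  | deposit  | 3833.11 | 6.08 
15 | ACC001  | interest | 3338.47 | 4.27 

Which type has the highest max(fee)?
SELECT type, MAX(fee) as val
FROM transactions
GROUP BY type
ORDER BY val DESC
LIMIT 1

Result: interest with max(fee) = 23.72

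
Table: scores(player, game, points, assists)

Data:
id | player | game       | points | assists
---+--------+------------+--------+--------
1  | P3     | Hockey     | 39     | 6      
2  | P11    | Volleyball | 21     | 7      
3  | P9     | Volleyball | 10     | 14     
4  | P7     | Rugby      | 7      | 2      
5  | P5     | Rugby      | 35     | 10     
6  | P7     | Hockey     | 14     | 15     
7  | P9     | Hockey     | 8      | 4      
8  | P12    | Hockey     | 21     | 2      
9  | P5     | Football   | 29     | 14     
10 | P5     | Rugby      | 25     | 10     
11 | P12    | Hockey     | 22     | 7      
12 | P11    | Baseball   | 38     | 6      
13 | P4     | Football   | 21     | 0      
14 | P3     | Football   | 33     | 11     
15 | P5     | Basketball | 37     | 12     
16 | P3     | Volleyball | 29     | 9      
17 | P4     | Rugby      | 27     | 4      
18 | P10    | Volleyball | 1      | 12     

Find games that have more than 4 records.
SELECT game, COUNT(*) as cnt
FROM scores
GROUP BY game
HAVING COUNT(*) > 4

Result:
  Hockey: 5

Note: HAVING filters groups after aggregation, WHERE filters rows before.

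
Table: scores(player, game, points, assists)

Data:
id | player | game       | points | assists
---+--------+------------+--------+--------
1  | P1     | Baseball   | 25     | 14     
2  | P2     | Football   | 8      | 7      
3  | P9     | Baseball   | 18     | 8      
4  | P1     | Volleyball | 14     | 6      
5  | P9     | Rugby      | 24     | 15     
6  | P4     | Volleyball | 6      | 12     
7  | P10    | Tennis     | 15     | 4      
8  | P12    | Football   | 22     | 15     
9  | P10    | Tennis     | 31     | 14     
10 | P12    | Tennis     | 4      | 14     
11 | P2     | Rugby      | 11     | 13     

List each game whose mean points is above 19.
SELECT game, AVG(points)
FROM scores
GROUP BY game
HAVING AVG(points) > 19

Result:
  Baseball: avg=21.50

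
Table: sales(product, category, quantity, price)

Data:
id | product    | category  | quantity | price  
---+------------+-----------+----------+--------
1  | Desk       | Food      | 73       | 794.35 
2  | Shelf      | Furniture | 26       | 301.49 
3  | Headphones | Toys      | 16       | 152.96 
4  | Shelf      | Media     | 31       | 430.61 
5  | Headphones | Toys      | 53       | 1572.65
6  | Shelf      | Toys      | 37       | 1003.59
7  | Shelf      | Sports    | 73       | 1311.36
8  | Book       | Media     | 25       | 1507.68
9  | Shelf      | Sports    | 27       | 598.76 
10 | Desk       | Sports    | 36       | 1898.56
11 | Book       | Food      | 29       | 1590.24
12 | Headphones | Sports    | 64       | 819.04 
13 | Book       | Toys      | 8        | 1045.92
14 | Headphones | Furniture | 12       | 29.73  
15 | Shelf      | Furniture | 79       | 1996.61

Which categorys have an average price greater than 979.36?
SELECT category, AVG(price)
FROM sales
GROUP BY category
HAVING AVG(price) > 979.36

Result:
  Food: avg=1192.30
  Sports: avg=1156.93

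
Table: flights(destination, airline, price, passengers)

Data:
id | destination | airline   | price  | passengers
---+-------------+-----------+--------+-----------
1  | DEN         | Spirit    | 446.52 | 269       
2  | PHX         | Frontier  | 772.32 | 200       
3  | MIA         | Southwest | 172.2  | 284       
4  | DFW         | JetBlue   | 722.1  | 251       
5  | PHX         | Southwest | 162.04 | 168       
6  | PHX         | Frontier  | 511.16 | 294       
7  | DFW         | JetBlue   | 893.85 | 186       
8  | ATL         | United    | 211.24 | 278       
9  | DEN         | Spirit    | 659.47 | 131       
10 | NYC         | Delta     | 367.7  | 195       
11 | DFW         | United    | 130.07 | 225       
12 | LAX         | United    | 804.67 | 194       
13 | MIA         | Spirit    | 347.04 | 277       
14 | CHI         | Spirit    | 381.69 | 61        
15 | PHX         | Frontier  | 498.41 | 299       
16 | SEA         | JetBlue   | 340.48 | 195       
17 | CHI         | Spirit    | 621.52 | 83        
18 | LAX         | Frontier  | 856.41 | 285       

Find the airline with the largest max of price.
SELECT airline, MAX(price) as val
FROM flights
GROUP BY airline
ORDER BY val DESC
LIMIT 1

Result: JetBlue with max(price) = 893.85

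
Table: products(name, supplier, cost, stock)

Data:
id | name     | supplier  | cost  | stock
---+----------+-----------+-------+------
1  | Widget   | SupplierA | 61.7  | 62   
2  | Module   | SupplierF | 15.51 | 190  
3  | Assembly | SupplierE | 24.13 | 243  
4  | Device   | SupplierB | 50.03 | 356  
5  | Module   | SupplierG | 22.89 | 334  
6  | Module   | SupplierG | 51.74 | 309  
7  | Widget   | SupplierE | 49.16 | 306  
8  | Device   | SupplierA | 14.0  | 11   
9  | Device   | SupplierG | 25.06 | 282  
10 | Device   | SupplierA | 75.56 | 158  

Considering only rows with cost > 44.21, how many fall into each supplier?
SELECT supplier, COUNT(*)
FROM products
WHERE cost > 44.21
GROUP BY supplier

Note: WHERE filters rows before grouping.

Result:
  SupplierA: 2
  SupplierB: 1
  SupplierE: 1
  SupplierG: 1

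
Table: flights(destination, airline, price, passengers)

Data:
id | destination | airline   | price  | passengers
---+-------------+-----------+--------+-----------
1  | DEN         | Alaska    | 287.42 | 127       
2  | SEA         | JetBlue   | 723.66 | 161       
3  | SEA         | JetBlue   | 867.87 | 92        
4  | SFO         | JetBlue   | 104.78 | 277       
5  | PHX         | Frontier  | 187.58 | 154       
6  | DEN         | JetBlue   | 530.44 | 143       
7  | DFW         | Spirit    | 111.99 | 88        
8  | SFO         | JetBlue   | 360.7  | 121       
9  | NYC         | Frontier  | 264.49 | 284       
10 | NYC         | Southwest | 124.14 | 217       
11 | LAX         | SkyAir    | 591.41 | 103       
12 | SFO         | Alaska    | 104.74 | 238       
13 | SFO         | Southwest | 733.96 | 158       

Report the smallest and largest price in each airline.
SELECT airline, MIN(price), MAX(price)
FROM flights
GROUP BY airline

Result:
  Alaska: min=104.74, max=287.42
  Frontier: min=187.58, max=264.49
  JetBlue: min=104.78, max=867.87
  SkyAir: min=591.41, max=591.41
  Southwest: min=124.14, max=733.96
  Spirit: min=111.99, max=111.99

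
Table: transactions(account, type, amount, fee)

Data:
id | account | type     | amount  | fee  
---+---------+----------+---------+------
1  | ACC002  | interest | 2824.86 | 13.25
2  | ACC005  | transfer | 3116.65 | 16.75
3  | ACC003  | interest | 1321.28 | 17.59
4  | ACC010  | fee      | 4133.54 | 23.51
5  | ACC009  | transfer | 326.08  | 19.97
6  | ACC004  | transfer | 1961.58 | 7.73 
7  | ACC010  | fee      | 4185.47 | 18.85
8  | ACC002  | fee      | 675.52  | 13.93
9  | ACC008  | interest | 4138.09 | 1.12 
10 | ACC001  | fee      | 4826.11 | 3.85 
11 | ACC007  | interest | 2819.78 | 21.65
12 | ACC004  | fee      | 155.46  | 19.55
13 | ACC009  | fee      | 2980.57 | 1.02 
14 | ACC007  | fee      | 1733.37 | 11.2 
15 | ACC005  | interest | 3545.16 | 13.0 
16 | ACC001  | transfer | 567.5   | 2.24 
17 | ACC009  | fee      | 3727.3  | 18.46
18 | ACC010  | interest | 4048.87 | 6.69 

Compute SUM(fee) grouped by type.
SELECT type, SUM(fee) as result
FROM transactions
GROUP BY type

Result:
  fee: 110.37
  interest: 73.30
  transfer: 46.69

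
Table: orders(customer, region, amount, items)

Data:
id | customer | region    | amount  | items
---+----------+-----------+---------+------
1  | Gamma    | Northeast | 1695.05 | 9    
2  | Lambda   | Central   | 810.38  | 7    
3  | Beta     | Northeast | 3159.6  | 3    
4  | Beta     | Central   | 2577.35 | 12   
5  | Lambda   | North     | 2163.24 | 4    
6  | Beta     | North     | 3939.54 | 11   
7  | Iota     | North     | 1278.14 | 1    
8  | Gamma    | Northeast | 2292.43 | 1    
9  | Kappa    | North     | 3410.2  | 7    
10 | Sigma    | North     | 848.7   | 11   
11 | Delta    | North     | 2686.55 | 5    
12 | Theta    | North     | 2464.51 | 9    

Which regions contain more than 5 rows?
SELECT region, COUNT(*) as cnt
FROM orders
GROUP BY region
HAVING COUNT(*) > 5

Result:
  North: 7

Note: HAVING filters groups after aggregation, WHERE filters rows before.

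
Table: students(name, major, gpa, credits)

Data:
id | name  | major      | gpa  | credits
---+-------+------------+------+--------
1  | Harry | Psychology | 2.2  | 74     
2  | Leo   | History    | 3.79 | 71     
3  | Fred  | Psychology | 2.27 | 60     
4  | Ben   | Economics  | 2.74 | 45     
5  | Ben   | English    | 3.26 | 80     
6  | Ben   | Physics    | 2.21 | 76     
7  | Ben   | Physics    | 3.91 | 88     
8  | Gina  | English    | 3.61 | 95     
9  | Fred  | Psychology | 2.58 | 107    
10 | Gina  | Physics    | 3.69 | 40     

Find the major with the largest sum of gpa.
SELECT major, SUM(gpa) as val
FROM students
GROUP BY major
ORDER BY val DESC
LIMIT 1

Result: Physics with sum(gpa) = 9.81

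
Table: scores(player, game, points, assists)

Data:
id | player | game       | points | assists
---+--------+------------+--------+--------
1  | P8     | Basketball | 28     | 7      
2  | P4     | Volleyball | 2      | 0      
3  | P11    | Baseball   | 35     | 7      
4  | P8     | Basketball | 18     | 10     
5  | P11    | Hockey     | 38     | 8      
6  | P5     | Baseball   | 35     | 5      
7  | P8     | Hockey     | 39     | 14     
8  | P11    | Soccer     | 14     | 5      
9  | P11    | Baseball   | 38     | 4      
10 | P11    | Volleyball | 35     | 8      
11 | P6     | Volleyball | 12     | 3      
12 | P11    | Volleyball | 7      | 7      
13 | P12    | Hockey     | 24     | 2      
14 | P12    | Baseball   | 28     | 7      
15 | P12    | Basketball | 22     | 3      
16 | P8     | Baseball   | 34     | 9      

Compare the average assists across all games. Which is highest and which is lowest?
SELECT game, AVG(assists)
FROM scores
GROUP BY game
ORDER BY AVG(assists)

All groups:
  Volleyball: 4.50
  Soccer: 5.00
  Baseball: 6.40
  Basketball: 6.67
  Hockey: 8.00

Highest: Hockey (8.00)
Lowest: Volleyball (4.50)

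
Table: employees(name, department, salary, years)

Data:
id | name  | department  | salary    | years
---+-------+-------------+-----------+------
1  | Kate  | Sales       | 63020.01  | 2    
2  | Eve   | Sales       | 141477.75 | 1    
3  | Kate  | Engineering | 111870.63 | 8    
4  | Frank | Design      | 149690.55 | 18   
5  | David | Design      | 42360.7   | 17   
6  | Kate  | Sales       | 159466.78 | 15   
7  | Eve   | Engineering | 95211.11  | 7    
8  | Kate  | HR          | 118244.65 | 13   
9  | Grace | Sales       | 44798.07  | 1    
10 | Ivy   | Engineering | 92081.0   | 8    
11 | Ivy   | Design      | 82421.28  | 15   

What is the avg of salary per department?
SELECT department, AVG(salary) as result
FROM employees
GROUP BY department

Result:
  Design: 91490.84
  Engineering: 99720.91
  HR: 118244.65
  Sales: 102190.65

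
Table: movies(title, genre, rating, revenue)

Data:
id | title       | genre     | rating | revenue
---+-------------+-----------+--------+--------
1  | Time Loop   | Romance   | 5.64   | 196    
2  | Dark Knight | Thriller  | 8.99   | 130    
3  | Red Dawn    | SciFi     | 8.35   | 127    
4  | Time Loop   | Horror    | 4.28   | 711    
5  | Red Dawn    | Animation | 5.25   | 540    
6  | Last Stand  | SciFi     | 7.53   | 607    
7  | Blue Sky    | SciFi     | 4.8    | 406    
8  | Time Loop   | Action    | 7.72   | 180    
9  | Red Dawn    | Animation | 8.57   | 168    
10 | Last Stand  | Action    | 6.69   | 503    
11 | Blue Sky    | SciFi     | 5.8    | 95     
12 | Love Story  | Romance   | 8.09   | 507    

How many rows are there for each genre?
SELECT genre, COUNT(*) as count
FROM movies
GROUP BY genre

Result:
  Action: 2
  Animation: 2
  Horror: 1
  Romance: 2
  SciFi: 4
  Thriller: 1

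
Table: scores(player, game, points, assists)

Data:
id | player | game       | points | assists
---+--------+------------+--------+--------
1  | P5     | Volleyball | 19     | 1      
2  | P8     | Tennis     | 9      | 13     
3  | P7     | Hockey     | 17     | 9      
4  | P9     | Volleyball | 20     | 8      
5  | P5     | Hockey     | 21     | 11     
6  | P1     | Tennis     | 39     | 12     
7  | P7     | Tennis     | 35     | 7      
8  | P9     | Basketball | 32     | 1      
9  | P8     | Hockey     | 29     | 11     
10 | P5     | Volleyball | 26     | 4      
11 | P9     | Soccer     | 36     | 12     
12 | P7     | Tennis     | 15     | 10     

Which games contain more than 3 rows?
SELECT game, COUNT(*) as cnt
FROM scores
GROUP BY game
HAVING COUNT(*) > 3

Result:
  Tennis: 4

Note: HAVING filters groups after aggregation, WHERE filters rows before.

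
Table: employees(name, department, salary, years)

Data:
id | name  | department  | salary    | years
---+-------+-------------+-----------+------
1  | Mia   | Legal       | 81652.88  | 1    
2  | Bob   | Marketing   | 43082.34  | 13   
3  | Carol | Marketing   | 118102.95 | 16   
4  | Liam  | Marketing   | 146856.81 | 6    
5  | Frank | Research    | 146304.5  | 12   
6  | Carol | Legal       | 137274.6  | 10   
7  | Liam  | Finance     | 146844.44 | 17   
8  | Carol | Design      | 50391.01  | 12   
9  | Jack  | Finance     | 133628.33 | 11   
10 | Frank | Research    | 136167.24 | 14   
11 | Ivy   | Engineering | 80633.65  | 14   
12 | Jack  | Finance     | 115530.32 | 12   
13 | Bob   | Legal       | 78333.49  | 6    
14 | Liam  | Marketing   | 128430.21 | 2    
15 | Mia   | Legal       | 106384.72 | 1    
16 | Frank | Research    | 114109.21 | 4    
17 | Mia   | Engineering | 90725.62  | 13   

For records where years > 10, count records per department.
SELECT department, COUNT(*)
FROM employees
WHERE years > 10
GROUP BY department

Note: WHERE filters rows before grouping.

Result:
  Design: 1
  Engineering: 2
  Finance: 3
  Marketing: 2
  Research: 2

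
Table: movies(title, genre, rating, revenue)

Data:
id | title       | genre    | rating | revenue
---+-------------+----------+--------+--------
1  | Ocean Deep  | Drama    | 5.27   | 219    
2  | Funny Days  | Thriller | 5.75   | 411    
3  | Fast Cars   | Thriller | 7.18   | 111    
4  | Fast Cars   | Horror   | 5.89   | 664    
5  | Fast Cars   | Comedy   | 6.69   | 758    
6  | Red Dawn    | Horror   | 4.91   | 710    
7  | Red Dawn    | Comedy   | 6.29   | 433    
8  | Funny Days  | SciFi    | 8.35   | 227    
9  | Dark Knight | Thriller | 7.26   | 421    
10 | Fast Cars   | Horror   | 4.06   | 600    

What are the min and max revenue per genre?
SELECT genre, MIN(revenue), MAX(revenue)
FROM movies
GROUP BY genre

Result:
  Comedy: min=433, max=758
  Drama: min=219, max=219
  Horror: min=600, max=710
  SciFi: min=227, max=227
  Thriller: min=111, max=421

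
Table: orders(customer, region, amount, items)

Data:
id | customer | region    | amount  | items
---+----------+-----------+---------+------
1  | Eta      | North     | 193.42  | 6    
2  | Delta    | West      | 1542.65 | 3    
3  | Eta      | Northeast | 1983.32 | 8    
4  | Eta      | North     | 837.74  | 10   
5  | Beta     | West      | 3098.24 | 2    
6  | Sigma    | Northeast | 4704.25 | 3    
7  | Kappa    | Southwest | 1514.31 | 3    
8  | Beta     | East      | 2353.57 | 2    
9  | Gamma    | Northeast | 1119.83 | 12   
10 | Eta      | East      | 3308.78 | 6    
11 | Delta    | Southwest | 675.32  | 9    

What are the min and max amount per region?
SELECT region, MIN(amount), MAX(amount)
FROM orders
GROUP BY region

Result:
  East: min=2353.57, max=3308.78
  North: min=193.42, max=837.74
  Northeast: min=1119.83, max=4704.25
  Southwest: min=675.32, max=1514.31
  West: min=1542.65, max=3098.24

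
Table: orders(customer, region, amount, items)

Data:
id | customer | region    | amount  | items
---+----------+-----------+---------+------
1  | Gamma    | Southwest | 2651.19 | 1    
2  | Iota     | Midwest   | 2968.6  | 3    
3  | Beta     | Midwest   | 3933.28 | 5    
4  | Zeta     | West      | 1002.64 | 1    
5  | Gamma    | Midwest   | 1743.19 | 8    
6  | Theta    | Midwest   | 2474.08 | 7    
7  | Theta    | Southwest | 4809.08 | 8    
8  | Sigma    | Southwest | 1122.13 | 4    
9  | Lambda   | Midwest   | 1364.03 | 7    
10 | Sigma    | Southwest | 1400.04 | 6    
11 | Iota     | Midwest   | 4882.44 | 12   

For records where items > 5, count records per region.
SELECT region, COUNT(*)
FROM orders
WHERE items > 5
GROUP BY region

Note: WHERE filters rows before grouping.

Result:
  Midwest: 4
  Southwest: 2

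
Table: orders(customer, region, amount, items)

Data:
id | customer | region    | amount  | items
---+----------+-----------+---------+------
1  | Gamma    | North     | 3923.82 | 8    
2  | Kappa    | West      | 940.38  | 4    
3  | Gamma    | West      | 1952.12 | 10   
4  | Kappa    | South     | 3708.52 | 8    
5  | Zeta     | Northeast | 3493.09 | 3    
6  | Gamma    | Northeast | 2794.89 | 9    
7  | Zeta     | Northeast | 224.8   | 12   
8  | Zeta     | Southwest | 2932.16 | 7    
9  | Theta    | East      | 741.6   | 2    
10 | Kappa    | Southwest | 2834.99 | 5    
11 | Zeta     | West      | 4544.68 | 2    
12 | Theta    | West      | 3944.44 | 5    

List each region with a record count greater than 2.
SELECT region, COUNT(*) as cnt
FROM orders
GROUP BY region
HAVING COUNT(*) > 2

Result:
  Northeast: 3
  West: 4

Note: HAVING filters groups after aggregation, WHERE filters rows before.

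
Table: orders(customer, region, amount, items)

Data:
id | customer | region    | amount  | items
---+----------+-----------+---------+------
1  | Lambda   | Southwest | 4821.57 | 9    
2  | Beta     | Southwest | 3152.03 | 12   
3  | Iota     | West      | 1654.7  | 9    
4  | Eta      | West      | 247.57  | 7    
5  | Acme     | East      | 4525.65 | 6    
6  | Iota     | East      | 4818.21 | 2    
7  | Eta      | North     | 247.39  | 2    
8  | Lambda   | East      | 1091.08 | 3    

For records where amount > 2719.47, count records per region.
SELECT region, COUNT(*)
FROM orders
WHERE amount > 2719.47
GROUP BY region

Note: WHERE filters rows before grouping.

Result:
  East: 2
  Southwest: 2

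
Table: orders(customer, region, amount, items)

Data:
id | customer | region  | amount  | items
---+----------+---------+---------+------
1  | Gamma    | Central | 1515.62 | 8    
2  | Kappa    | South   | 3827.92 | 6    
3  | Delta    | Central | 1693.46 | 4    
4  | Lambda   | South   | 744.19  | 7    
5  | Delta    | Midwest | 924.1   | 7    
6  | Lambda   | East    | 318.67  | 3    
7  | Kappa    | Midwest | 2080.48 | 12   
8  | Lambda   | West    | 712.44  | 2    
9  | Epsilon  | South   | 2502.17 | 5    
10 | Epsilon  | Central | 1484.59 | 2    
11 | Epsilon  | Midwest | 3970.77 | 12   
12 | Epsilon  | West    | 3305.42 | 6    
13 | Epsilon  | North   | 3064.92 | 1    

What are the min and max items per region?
SELECT region, MIN(items), MAX(items)
FROM orders
GROUP BY region

Result:
  Central: min=2, max=8
  East: min=3, max=3
  Midwest: min=7, max=12
  North: min=1, max=1
  South: min=5, max=7
  West: min=2, max=6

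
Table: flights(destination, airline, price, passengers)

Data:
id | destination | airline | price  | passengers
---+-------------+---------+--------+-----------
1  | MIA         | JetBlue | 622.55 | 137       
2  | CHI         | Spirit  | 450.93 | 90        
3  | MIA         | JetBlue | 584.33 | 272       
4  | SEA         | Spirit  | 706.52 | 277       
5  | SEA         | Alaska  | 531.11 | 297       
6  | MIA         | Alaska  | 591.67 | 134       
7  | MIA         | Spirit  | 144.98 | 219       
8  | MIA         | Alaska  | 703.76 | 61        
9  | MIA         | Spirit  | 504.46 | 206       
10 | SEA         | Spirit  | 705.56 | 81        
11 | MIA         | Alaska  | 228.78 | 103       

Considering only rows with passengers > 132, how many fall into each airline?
SELECT airline, COUNT(*)
FROM flights
WHERE passengers > 132
GROUP BY airline

Note: WHERE filters rows before grouping.

Result:
  Alaska: 2
  JetBlue: 2
  Spirit: 3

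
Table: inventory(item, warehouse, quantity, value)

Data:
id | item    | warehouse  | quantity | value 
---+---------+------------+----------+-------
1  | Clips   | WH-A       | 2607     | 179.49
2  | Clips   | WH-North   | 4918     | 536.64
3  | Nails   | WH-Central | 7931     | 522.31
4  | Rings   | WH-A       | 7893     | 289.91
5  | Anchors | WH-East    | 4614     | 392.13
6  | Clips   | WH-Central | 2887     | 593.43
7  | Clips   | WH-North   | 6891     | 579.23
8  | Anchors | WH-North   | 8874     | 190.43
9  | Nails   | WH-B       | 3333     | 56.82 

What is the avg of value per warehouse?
SELECT warehouse, AVG(value) as result
FROM inventory
GROUP BY warehouse

Result:
  WH-A: 234.70
  WH-B: 56.82
  WH-Central: 557.87
  WH-East: 392.13
  WH-North: 435.43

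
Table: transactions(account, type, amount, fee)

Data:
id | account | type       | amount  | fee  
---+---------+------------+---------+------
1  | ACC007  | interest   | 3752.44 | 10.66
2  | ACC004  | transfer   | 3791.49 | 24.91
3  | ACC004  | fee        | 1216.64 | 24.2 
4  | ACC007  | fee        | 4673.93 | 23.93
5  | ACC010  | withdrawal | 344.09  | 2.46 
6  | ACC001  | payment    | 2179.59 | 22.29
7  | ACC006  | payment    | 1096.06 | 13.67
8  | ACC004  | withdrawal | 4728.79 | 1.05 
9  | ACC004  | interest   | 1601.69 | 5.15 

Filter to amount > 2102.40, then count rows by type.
SELECT type, COUNT(*)
FROM transactions
WHERE amount > 2102.40
GROUP BY type

Note: WHERE filters rows before grouping.

Result:
  fee: 1
  interest: 1
  payment: 1
  transfer: 1
  withdrawal: 1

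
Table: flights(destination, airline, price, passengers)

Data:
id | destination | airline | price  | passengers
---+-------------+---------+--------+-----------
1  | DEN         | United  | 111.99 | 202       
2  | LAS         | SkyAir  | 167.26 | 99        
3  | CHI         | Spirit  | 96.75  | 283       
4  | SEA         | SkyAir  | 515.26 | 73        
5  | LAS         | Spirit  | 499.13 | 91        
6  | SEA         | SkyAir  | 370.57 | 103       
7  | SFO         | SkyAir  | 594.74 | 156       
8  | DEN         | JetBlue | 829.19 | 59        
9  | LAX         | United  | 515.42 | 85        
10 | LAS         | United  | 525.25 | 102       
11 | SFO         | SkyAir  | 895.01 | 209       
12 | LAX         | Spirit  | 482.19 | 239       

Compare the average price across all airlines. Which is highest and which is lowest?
SELECT airline, AVG(price)
FROM flights
GROUP BY airline
ORDER BY AVG(price)

All groups:
  Spirit: 359.36
  United: 384.22
  SkyAir: 508.57
  JetBlue: 829.19

Highest: JetBlue (829.19)
Lowest: Spirit (359.36)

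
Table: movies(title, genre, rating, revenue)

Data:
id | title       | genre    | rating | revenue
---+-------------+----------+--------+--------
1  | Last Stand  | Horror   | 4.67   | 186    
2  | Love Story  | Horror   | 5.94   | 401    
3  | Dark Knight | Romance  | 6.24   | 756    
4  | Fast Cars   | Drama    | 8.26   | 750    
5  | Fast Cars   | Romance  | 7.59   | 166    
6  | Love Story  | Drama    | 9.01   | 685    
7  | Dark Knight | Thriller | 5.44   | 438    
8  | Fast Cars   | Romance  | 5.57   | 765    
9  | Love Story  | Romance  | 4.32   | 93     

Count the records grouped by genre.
SELECT genre, COUNT(*) as count
FROM movies
GROUP BY genre

Result:
  Drama: 2
  Horror: 2
  Romance: 4
  Thriller: 1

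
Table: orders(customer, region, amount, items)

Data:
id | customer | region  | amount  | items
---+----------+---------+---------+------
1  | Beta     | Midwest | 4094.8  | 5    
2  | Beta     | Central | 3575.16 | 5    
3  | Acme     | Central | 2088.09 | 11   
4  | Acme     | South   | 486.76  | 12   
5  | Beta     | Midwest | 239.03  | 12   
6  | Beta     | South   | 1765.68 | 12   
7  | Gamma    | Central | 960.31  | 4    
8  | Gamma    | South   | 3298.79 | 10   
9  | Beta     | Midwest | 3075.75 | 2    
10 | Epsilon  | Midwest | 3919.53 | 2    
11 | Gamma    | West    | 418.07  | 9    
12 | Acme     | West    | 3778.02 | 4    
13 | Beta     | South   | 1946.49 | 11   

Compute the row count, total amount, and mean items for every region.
SELECT region,
       COUNT(*) as cnt,
       SUM(amount) as total_amount,
       AVG(items) as avg_items
FROM orders
GROUP BY region

Result:
  Central: 3 records, 6623.56 total amount, 6.67 avg items
  Midwest: 4 records, 11329.11 total amount, 5.25 avg items
  South: 4 records, 7497.72 total amount, 11.25 avg items
  West: 2 records, 4196.09 total amount, 6.50 avg items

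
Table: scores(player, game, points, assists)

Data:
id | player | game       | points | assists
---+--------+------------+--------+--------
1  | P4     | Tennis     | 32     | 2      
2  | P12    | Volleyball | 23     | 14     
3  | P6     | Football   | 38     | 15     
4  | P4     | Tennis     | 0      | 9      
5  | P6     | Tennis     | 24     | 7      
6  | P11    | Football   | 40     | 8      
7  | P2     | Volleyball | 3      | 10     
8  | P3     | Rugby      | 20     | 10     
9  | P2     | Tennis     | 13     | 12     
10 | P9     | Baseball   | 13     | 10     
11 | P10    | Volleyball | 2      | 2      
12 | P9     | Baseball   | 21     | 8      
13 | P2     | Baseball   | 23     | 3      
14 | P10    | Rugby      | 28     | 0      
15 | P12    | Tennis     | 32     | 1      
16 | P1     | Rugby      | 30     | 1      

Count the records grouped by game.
SELECT game, COUNT(*) as count
FROM scores
GROUP BY game

Result:
  Baseball: 3
  Football: 2
  Rugby: 3
  Tennis: 5
  Volleyball: 3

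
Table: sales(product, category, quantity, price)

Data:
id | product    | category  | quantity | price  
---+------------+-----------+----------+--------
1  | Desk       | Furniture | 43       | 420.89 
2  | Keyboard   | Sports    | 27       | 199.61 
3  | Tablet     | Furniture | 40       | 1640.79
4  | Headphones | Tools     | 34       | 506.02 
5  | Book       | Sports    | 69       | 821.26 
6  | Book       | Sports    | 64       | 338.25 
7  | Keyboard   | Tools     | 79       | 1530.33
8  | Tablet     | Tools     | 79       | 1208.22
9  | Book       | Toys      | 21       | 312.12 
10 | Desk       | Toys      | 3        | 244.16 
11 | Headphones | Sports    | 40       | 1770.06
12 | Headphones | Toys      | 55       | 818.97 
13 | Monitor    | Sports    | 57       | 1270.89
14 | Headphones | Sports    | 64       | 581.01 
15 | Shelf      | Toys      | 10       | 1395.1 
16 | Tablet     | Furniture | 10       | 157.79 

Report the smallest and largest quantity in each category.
SELECT category, MIN(quantity), MAX(quantity)
FROM sales
GROUP BY category

Result:
  Furniture: min=10, max=43
  Sports: min=27, max=69
  Tools: min=34, max=79
  Toys: min=3, max=55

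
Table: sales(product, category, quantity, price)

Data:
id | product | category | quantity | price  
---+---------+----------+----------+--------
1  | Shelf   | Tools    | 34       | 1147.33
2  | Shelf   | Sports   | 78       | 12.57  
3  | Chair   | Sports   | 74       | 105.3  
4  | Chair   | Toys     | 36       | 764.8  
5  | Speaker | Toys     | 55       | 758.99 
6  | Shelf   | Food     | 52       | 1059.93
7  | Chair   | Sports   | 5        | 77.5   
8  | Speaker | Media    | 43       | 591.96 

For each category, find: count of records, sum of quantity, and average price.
SELECT category,
       COUNT(*) as cnt,
       SUM(quantity) as total_quantity,
       AVG(price) as avg_price
FROM sales
GROUP BY category

Result:
  Food: 1 records, 52 total quantity, 1059.93 avg price
  Media: 1 records, 43 total quantity, 591.96 avg price
  Sports: 3 records, 157 total quantity, 65.12 avg price
  Tools: 1 records, 34 total quantity, 1147.33 avg price
  Toys: 2 records, 91 total quantity, 761.90 avg price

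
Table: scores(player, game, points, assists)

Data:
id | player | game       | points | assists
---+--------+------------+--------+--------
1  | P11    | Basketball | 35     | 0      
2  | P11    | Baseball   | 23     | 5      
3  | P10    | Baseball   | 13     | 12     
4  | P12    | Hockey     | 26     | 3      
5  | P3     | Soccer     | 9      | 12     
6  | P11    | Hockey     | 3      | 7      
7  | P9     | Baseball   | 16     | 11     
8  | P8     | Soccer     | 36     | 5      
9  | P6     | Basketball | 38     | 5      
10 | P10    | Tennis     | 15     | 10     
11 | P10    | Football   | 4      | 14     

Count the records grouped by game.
SELECT game, COUNT(*) as count
FROM scores
GROUP BY game

Result:
  Baseball: 3
  Basketball: 2
  Football: 1
  Hockey: 2
  Soccer: 2
  Tennis: 1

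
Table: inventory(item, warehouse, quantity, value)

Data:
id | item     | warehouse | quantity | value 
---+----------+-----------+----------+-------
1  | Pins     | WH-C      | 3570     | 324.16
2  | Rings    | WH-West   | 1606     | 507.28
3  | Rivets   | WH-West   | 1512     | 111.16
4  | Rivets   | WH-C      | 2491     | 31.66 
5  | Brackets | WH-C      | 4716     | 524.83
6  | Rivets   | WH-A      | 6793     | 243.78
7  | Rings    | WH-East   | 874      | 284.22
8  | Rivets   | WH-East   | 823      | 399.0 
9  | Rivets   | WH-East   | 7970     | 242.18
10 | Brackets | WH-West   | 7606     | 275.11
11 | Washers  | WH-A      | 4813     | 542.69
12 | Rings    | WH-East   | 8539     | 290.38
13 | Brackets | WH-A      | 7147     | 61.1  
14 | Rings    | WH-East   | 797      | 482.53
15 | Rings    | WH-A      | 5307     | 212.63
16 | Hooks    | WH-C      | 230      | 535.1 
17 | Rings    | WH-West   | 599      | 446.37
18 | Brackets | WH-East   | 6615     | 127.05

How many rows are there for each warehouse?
SELECT warehouse, COUNT(*) as count
FROM inventory
GROUP BY warehouse

Result:
  WH-A: 4
  WH-C: 4
  WH-East: 6
  WH-West: 4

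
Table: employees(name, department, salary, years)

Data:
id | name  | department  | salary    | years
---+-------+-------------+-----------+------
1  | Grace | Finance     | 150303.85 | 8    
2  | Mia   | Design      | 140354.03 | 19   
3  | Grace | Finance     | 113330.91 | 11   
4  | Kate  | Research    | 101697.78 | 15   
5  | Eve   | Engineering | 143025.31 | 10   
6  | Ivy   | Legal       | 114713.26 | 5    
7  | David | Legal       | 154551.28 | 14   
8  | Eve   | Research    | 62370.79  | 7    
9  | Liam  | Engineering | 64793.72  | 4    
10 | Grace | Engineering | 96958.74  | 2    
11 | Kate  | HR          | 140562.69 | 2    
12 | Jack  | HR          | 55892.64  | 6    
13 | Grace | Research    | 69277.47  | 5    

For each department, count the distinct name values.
SELECT department, COUNT(DISTINCT name)
FROM employees
GROUP BY department

Result:
  Design: 1 distinct
  Engineering: 3 distinct
  Finance: 1 distinct
  HR: 2 distinct
  Legal: 2 distinct
  Research: 3 distinct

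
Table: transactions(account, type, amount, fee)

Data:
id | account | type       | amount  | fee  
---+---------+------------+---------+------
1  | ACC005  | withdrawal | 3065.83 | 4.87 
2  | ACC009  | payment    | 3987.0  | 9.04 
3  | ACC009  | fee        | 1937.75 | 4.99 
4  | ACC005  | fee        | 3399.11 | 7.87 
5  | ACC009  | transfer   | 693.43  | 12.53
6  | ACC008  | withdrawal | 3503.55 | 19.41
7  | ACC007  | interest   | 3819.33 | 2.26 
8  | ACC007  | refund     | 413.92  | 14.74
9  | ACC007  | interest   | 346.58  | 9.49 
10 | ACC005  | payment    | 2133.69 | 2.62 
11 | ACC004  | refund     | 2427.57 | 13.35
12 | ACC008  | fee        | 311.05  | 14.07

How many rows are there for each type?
SELECT type, COUNT(*) as count
FROM transactions
GROUP BY type

Result:
  fee: 3
  interest: 2
  payment: 2
  refund: 2
  transfer: 1
  withdrawal: 2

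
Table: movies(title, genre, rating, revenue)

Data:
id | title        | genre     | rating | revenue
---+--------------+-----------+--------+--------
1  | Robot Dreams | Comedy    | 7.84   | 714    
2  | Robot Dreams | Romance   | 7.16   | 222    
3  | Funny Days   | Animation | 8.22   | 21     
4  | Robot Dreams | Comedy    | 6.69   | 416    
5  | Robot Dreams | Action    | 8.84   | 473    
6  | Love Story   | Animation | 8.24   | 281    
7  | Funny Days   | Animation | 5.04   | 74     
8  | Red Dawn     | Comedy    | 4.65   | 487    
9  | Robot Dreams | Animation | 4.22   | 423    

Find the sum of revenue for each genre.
SELECT genre, SUM(revenue) as result
FROM movies
GROUP BY genre

Result:
  Action: 473
  Animation: 799
  Comedy: 1617
  Romance: 222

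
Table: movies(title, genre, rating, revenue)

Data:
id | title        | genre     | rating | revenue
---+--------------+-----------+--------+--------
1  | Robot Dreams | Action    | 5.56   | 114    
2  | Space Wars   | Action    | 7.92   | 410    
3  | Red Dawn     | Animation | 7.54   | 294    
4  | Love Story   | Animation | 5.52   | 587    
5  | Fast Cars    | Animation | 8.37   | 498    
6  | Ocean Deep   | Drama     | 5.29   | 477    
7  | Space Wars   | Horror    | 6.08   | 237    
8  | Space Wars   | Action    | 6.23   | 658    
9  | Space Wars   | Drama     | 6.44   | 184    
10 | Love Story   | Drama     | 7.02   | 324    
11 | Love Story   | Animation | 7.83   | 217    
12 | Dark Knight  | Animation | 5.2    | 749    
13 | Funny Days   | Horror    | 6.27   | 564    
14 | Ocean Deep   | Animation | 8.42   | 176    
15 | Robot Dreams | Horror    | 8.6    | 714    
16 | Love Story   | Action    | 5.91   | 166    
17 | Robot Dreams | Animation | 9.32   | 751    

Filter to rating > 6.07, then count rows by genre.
SELECT genre, COUNT(*)
FROM movies
WHERE rating > 6.07
GROUP BY genre

Note: WHERE filters rows before grouping.

Result:
  Action: 2
  Animation: 5
  Drama: 2
  Horror: 3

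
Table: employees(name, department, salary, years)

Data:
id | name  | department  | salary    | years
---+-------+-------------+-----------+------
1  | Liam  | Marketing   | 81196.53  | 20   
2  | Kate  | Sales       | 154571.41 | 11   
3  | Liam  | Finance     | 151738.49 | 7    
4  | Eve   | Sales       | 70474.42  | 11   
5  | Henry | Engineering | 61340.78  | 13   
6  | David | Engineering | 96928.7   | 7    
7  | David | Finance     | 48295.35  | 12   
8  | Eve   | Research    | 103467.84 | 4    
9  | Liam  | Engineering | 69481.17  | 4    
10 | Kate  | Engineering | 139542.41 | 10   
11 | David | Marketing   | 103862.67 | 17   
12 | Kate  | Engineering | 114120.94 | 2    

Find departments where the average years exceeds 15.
SELECT department, AVG(years)
FROM employees
GROUP BY department
HAVING AVG(years) > 15

Result:
  Marketing: avg=18.50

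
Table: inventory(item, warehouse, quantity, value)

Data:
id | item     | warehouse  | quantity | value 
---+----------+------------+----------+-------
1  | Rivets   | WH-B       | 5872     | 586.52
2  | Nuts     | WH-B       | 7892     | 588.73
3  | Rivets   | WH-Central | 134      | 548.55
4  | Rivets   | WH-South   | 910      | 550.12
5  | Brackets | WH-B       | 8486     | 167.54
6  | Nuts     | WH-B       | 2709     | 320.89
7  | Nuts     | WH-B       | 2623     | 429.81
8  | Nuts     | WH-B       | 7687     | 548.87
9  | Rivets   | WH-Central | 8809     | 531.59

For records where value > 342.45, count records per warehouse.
SELECT warehouse, COUNT(*)
FROM inventory
WHERE value > 342.45
GROUP BY warehouse

Note: WHERE filters rows before grouping.

Result:
  WH-B: 4
  WH-Central: 2
  WH-South: 1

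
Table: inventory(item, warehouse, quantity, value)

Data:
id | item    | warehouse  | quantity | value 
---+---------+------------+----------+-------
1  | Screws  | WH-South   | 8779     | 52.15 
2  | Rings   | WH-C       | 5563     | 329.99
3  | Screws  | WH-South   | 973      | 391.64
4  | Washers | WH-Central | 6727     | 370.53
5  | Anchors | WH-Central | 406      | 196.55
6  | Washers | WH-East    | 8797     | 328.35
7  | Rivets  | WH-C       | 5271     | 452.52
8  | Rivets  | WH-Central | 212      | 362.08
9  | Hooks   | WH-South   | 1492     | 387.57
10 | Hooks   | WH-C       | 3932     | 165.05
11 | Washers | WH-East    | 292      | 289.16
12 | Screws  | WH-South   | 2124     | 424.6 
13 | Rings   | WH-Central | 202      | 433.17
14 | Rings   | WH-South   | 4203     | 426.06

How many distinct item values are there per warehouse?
SELECT warehouse, COUNT(DISTINCT item)
FROM inventory
GROUP BY warehouse

Result:
  WH-C: 3 distinct
  WH-Central: 4 distinct
  WH-East: 1 distinct
  WH-South: 3 distinct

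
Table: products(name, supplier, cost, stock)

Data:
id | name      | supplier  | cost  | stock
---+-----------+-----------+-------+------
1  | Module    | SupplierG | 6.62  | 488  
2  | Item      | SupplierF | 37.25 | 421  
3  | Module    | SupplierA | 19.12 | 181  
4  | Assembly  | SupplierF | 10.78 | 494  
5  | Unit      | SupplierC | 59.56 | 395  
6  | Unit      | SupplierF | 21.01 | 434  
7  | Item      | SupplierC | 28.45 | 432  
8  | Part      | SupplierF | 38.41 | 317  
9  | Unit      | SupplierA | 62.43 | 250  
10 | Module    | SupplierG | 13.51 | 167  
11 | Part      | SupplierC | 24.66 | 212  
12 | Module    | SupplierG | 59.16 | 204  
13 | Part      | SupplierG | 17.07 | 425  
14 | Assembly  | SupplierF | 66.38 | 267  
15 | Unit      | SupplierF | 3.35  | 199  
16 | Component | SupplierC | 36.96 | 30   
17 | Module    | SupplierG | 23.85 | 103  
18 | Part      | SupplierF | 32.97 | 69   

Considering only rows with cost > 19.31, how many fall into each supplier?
SELECT supplier, COUNT(*)
FROM products
WHERE cost > 19.31
GROUP BY supplier

Note: WHERE filters rows before grouping.

Result:
  SupplierA: 1
  SupplierC: 4
  SupplierF: 5
  SupplierG: 2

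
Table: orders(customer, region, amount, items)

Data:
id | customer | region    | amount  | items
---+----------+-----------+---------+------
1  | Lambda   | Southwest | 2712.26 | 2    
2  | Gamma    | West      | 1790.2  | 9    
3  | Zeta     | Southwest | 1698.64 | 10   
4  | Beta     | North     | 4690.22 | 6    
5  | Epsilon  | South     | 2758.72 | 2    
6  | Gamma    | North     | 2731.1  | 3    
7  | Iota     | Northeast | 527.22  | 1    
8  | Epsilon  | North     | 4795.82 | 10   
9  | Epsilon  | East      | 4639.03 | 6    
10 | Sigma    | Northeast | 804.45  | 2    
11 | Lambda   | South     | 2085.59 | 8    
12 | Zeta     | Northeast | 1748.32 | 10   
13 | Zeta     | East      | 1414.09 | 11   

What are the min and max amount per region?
SELECT region, MIN(amount), MAX(amount)
FROM orders
GROUP BY region

Result:
  East: min=1414.09, max=4639.03
  North: min=2731.10, max=4795.82
  Northeast: min=527.22, max=1748.32
  South: min=2085.59, max=2758.72
  Southwest: min=1698.64, max=2712.26
  West: min=1790.20, max=1790.20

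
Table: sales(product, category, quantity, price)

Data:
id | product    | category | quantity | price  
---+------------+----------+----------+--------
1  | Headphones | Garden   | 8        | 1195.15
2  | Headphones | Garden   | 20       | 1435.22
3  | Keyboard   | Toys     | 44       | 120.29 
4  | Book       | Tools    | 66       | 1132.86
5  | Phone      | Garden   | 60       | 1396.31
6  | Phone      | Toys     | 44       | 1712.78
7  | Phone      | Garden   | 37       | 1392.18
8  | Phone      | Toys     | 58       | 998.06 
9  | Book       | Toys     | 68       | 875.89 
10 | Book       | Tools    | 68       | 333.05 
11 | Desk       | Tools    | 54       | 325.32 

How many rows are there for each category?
SELECT category, COUNT(*) as count
FROM sales
GROUP BY category

Result:
  Garden: 4
  Tools: 3
  Toys: 4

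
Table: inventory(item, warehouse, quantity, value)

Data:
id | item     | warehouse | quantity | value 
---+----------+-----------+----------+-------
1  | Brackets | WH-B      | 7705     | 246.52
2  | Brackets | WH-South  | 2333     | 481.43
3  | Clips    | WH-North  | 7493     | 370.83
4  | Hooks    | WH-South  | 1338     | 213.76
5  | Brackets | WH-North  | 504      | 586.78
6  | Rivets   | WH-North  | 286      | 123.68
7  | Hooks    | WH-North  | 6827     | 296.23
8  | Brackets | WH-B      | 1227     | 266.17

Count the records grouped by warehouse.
SELECT warehouse, COUNT(*) as count
FROM inventory
GROUP BY warehouse

Result:
  WH-B: 2
  WH-North: 4
  WH-South: 2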